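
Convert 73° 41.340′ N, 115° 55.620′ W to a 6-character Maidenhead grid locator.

DQ23aq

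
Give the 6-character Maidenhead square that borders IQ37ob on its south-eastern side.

Longitude subsquare o = 14; +1 → 15 = p.
Latitude subsquare b = 1; −1 → 0 = a.

IQ37pa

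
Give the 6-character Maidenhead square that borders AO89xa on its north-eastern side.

Longitude subsquare x = 23; +1 → 24, wraps to 0 = a, carry into square.
Longitude square 8; +1 → 9.
Latitude subsquare a = 0; +1 → 1 = b.

AO99ab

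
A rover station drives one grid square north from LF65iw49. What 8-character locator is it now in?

Latitude extended square 9; +1 → 10, wraps to 0, carry into subsquare.
Latitude subsquare w = 22; +1 → 23 = x.
The longitude characters are unchanged.

LF65ix40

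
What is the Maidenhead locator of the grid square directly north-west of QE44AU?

QE34xv

Longitude subsquare a = 0; −1 → -1, wraps to 23 = x, carry into square.
Longitude square 4; −1 → 3.
Latitude subsquare u = 20; +1 → 21 = v.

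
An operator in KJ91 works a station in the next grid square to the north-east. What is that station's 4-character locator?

Longitude square 9; +1 → 10, wraps to 0, carry into field.
Longitude field K = 10; +1 → 11 = L.
Latitude square 1; +1 → 2.

LJ02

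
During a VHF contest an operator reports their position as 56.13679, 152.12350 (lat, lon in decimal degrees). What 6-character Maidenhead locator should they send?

Add 180° to longitude and 90° to latitude: 332.1235, 146.1368.
Field: 332.1235/20 → 16 → Q, 146.1368/10 → 14 → O; chars QO.
Square: 12.1235/2 → 6, 6.1368/1 → 6; chars 66.
Subsquare: 0.1235/0.0833333 → 1 → b, 0.1368/0.0416667 → 3 → d; chars bd.

QO66bd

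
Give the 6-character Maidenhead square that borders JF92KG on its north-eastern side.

JF92lh

Longitude subsquare k = 10; +1 → 11 = l.
Latitude subsquare g = 6; +1 → 7 = h.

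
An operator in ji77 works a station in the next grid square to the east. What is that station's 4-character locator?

JI87

Longitude square 7; +1 → 8.
The latitude characters are unchanged.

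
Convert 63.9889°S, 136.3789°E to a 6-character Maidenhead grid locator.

Shift to the Maidenhead origin (180°W, 90°S): lon 316.3789, lat 26.0111.
Field: 316.3789/20 → 15 → P, 26.0111/10 → 2 → C; chars PC.
Square: 16.3789/2 → 8, 6.0111/1 → 6; chars 86.
Subsquare: 0.3789/0.0833333 → 4 → e, 0.0111/0.0416667 → 0 → a; chars ea.

PC86ea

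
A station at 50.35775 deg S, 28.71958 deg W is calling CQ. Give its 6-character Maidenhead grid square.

HD59pp

Offset from 180°W / 90°S: lon 151.2804°, lat 39.6422°.
Field: lon ⌊151.2804/20⌋ = 7 → H; lat ⌊39.6422/10⌋ = 3 → D.
Square: lon ⌊11.2804/2⌋ = 5; lat ⌊9.6422/1⌋ = 9.
Subsquare: lon ⌊1.2804/0.0833333⌋ = 15 → p; lat ⌊0.6422/0.0416667⌋ = 15 → p.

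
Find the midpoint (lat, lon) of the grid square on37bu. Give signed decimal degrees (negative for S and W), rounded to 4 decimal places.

Field O=14, N=13: +14·20° lon, +13·10° lat → SW at lon 100°, lat 40°.
Square 3, 7: +3·2° lon, +7·1° lat → SW at lon 106°, lat 47°.
Subsquare b=1, u=20: +1·0.0833333° lon, +20·0.0416667° lat → SW at lon 106.083°, lat 47.8333°.
Cell spans 0.0833333° lon × 0.0416667° lat. Centre is SW corner plus half of each.
latitude 47.8542, longitude 106.1250.

47.8542, 106.1250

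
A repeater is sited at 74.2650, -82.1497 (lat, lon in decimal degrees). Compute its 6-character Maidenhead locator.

EQ84wg

Shift to the Maidenhead origin (180°W, 90°S): lon 97.8503, lat 164.2650.
Field: lon ⌊97.8503/20⌋ = 4 → E; lat ⌊164.2650/10⌋ = 16 → Q.
Square: lon ⌊17.8503/2⌋ = 8; lat ⌊4.2650/1⌋ = 4.
Subsquare: lon ⌊1.8503/0.0833333⌋ = 22 → w; lat ⌊0.2650/0.0416667⌋ = 6 → g.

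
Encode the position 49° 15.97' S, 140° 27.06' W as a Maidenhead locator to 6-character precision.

Add 180° to longitude and 90° to latitude: 39.5490, 40.7338.
Field (20°×10°, letters A–R): 39.5490/20 → 1 → B, 40.7338/10 → 4 → E; chars BE.
Square (2°×1°, digits 0–9): 19.5490/2 → 9, 0.7338/1 → 0; chars 90.
Subsquare (5′×2.5′, letters a–x): 1.5490/0.0833333 → 18 → s, 0.7338/0.0416667 → 17 → r; chars sr.

BE90sr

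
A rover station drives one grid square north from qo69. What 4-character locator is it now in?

QP60

Latitude square 9; +1 → 10, wraps to 0, carry into field.
Latitude field O = 14; +1 → 15 = P.
The longitude characters are unchanged.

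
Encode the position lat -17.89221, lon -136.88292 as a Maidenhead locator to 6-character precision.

CH12nc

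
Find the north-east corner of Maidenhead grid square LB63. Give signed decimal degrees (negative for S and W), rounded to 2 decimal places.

Field L=11, B=1: +11·20° lon, +1·10° lat → SW at lon 40°, lat -80°.
Square 6, 3: +6·2° lon, +3·1° lat → SW at lon 52°, lat -77°.
Cell spans 2° lon × 1° lat. NE corner is SW corner plus one full cell.
latitude -76.00, longitude 54.00.

-76.00, 54.00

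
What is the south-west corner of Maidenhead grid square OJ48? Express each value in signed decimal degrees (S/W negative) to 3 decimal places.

8.000, 108.000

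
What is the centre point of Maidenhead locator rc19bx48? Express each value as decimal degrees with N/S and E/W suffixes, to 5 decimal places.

Field R=17, C=2: +17·20° lon, +2·10° lat → SW at lon 160°, lat -70°.
Square 1, 9: +1·2° lon, +9·1° lat → SW at lon 162°, lat -61°.
Subsquare b=1, x=23: +1·0.0833333° lon, +23·0.0416667° lat → SW at lon 162.083°, lat -60.0417°.
Extended square 4, 8: +4·0.00833333° lon, +8·0.00416667° lat → SW at lon 162.117°, lat -60.0083°.
Cell spans 0.00833333° lon × 0.00416667° lat. Centre is SW corner plus half of each.
latitude 60.00625° S, longitude 162.12083° E.

60.00625° S, 162.12083° E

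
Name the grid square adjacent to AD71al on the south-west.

Longitude subsquare a = 0; −1 → -1, wraps to 23 = x, carry into square.
Longitude square 7; −1 → 6.
Latitude subsquare l = 11; −1 → 10 = k.

AD61xk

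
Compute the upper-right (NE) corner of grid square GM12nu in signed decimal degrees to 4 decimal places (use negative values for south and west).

32.8750, -56.8333

Field G=6, M=12: +6·20° lon, +12·10° lat → SW at lon -60°, lat 30°.
Square 1, 2: +1·2° lon, +2·1° lat → SW at lon -58°, lat 32°.
Subsquare n=13, u=20: +13·0.0833333° lon, +20·0.0416667° lat → SW at lon -56.9167°, lat 32.8333°.
Cell spans 0.0833333° lon × 0.0416667° lat. NE corner is SW corner plus one full cell.
latitude 32.8750, longitude -56.8333.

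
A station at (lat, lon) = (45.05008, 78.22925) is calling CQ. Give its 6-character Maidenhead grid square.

MN95cb

Shift to the Maidenhead origin (180°W, 90°S): lon 258.2292, lat 135.0501.
Field (20°×10°, letters A–R): 258.2292/20 → 12 → M, 135.0501/10 → 13 → N; chars MN.
Square (2°×1°, digits 0–9): 18.2292/2 → 9, 5.0501/1 → 5; chars 95.
Subsquare (5′×2.5′, letters a–x): 0.2292/0.0833333 → 2 → c, 0.0501/0.0416667 → 1 → b; chars cb.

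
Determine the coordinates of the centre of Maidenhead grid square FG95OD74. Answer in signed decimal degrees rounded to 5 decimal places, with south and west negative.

-24.85625, -60.77083

Field F=5, G=6: +5·20° lon, +6·10° lat → SW at lon -80°, lat -30°.
Square 9, 5: +9·2° lon, +5·1° lat → SW at lon -62°, lat -25°.
Subsquare o=14, d=3: +14·0.0833333° lon, +3·0.0416667° lat → SW at lon -60.8333°, lat -24.875°.
Extended square 7, 4: +7·0.00833333° lon, +4·0.00416667° lat → SW at lon -60.775°, lat -24.8583°.
Cell spans 0.00833333° lon × 0.00416667° lat. Centre is SW corner plus half of each.
latitude -24.85625, longitude -60.77083.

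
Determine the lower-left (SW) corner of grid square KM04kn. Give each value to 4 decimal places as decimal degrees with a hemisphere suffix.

Field K=10, M=12: +10·20° lon, +12·10° lat → SW at lon 20°, lat 30°.
Square 0, 4: +0·2° lon, +4·1° lat → SW at lon 20°, lat 34°.
Subsquare k=10, n=13: +10·0.0833333° lon, +13·0.0416667° lat → SW at lon 20.8333°, lat 34.5417°.
latitude 34.5417° N, longitude 20.8333° E.

34.5417° N, 20.8333° E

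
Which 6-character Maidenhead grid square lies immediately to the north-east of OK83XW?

OK93ax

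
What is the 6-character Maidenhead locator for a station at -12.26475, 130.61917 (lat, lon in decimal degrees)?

Add 180° to longitude and 90° to latitude: 310.6192, 77.7353.
Field (20°×10°, letters A–R): lon ⌊310.6192/20⌋ = 15 → P; lat ⌊77.7353/10⌋ = 7 → H.
Square (2°×1°, digits 0–9): lon ⌊10.6192/2⌋ = 5; lat ⌊7.7353/1⌋ = 7.
Subsquare (5′×2.5′, letters a–x): lon ⌊0.6192/0.0833333⌋ = 7 → h; lat ⌊0.7353/0.0416667⌋ = 17 → r.

PH57hr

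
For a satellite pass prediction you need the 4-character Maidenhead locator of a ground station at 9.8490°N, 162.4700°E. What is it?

RJ19

Offset from 180°W / 90°S: lon 342.47°, lat 99.85°.
Field (20°×10°, letters A–R): lon ⌊342.47/20⌋ = 17 → R; lat ⌊99.85/10⌋ = 9 → J.
Square (2°×1°, digits 0–9): lon ⌊2.47/2⌋ = 1; lat ⌊9.85/1⌋ = 9.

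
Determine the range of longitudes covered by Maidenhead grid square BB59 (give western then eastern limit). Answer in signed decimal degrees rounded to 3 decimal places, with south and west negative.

Field B=1, B=1: +1·20° lon, +1·10° lat → SW at lon -160°, lat -80°.
Square 5, 9: +5·2° lon, +9·1° lat → SW at lon -150°, lat -71°.
Cell spans 2° lon × 1° lat.
west -150.000, east -148.000.

-150.000, -148.000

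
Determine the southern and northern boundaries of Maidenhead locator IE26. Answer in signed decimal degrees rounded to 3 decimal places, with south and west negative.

Field I=8, E=4: +8·20° lon, +4·10° lat → SW at lon -20°, lat -50°.
Square 2, 6: +2·2° lon, +6·1° lat → SW at lon -16°, lat -44°.
Cell spans 2° lon × 1° lat.
south -44.000, north -43.000.

-44.000, -43.000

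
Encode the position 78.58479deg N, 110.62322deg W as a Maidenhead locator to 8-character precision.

DQ48qo50

Add 180° to longitude and 90° to latitude: 69.37678, 168.58479.
Field (20°×10°, letters A–R): 69.37678/20 → 3 → D, 168.58479/10 → 16 → Q; chars DQ.
Square (2°×1°, digits 0–9): 9.37678/2 → 4, 8.58479/1 → 8; chars 48.
Subsquare (5′×2.5′, letters a–x): 1.37678/0.0833333 → 16 → q, 0.58479/0.0416667 → 14 → o; chars qo.
Extended square (30″×15″, digits 0–9): 0.04345/0.00833333 → 5, 0.00146/0.00416667 → 0; chars 50.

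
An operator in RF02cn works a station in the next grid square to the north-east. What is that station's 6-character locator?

Longitude subsquare c = 2; +1 → 3 = d.
Latitude subsquare n = 13; +1 → 14 = o.

RF02do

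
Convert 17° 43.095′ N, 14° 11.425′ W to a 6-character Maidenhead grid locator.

IK27vr

Add 180° to longitude and 90° to latitude: 165.8096, 107.7182.
Field: 165.8096/20 → 8 → I, 107.7182/10 → 10 → K; chars IK.
Square: 5.8096/2 → 2, 7.7182/1 → 7; chars 27.
Subsquare: 1.8096/0.0833333 → 21 → v, 0.7182/0.0416667 → 17 → r; chars vr.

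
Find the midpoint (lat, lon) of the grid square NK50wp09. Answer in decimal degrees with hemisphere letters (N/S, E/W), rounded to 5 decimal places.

10.66458° N, 91.83750° E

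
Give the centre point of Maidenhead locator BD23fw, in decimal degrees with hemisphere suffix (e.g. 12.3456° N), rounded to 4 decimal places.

56.0625° S, 155.5417° W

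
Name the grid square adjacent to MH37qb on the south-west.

MH37pa

Longitude subsquare q = 16; −1 → 15 = p.
Latitude subsquare b = 1; −1 → 0 = a.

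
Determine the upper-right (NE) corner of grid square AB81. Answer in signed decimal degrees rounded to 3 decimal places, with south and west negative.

Field A=0, B=1: +0·20° lon, +1·10° lat → SW at lon -180°, lat -80°.
Square 8, 1: +8·2° lon, +1·1° lat → SW at lon -164°, lat -79°.
Cell spans 2° lon × 1° lat. NE corner is SW corner plus one full cell.
latitude -78.000, longitude -162.000.

-78.000, -162.000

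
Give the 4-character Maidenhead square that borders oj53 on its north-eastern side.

OJ64

Longitude square 5; +1 → 6.
Latitude square 3; +1 → 4.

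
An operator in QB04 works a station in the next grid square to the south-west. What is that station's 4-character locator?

Longitude square 0; −1 → -1, wraps to 9, carry into field.
Longitude field Q = 16; −1 → 15 = P.
Latitude square 4; −1 → 3.

PB93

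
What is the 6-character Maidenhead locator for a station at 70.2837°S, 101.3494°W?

Shift to the Maidenhead origin (180°W, 90°S): lon 78.6506, lat 19.7163.
Field: 78.6506/20 → 3 → D, 19.7163/10 → 1 → B; chars DB.
Square: 18.6506/2 → 9, 9.7163/1 → 9; chars 99.
Subsquare: 0.6506/0.0833333 → 7 → h, 0.7163/0.0416667 → 17 → r; chars hr.

DB99hr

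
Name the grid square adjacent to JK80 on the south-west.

JJ79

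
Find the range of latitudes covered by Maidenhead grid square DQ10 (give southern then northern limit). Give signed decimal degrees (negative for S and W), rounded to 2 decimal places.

70.00, 71.00

Field D=3, Q=16: +3·20° lon, +16·10° lat → SW at lon -120°, lat 70°.
Square 1, 0: +1·2° lon, +0·1° lat → SW at lon -118°, lat 70°.
Cell spans 2° lon × 1° lat.
south 70.00, north 71.00.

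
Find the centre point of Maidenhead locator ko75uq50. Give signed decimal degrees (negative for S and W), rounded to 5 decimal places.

55.66875, 35.71250

Field K=10, O=14: +10·20° lon, +14·10° lat → SW at lon 20°, lat 50°.
Square 7, 5: +7·2° lon, +5·1° lat → SW at lon 34°, lat 55°.
Subsquare u=20, q=16: +20·0.0833333° lon, +16·0.0416667° lat → SW at lon 35.6667°, lat 55.6667°.
Extended square 5, 0: +5·0.00833333° lon, +0·0.00416667° lat → SW at lon 35.7083°, lat 55.6667°.
Cell spans 0.00833333° lon × 0.00416667° lat. Centre is SW corner plus half of each.
latitude 55.66875, longitude 35.71250.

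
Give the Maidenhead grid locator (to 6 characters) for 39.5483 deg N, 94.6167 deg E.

Offset from 180°W / 90°S: lon 274.6167°, lat 129.5483°.
Field: 274.6167/20 → 13 → N, 129.5483/10 → 12 → M; chars NM.
Square: 14.6167/2 → 7, 9.5483/1 → 9; chars 79.
Subsquare: 0.6167/0.0833333 → 7 → h, 0.5483/0.0416667 → 13 → n; chars hn.

NM79hn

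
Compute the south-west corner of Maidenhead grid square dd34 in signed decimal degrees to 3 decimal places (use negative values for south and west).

-56.000, -114.000

Field D=3, D=3: +3·20° lon, +3·10° lat → SW at lon -120°, lat -60°.
Square 3, 4: +3·2° lon, +4·1° lat → SW at lon -114°, lat -56°.
latitude -56.000, longitude -114.000.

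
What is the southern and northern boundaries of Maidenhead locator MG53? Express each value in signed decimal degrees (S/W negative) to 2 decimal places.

Field M=12, G=6: +12·20° lon, +6·10° lat → SW at lon 60°, lat -30°.
Square 5, 3: +5·2° lon, +3·1° lat → SW at lon 70°, lat -27°.
Cell spans 2° lon × 1° lat.
south -27.00, north -26.00.

-27.00, -26.00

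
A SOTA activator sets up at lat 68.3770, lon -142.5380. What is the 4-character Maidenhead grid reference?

BP88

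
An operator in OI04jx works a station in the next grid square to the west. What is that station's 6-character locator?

OI04ix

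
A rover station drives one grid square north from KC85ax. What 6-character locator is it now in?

KC86aa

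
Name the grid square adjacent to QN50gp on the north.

QN50gq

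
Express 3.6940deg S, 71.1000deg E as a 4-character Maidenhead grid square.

MI56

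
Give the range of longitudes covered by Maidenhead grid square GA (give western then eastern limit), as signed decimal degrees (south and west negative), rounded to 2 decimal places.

-60.00, -40.00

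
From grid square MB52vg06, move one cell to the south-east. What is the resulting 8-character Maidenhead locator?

Longitude extended square 0; +1 → 1.
Latitude extended square 6; −1 → 5.

MB52vg15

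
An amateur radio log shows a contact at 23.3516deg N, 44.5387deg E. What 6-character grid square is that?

LL23gi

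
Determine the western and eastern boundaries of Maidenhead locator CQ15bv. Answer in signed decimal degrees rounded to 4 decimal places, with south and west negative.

Field C=2, Q=16: +2·20° lon, +16·10° lat → SW at lon -140°, lat 70°.
Square 1, 5: +1·2° lon, +5·1° lat → SW at lon -138°, lat 75°.
Subsquare b=1, v=21: +1·0.0833333° lon, +21·0.0416667° lat → SW at lon -137.917°, lat 75.875°.
Cell spans 0.0833333° lon × 0.0416667° lat.
west -137.9167, east -137.8333.

-137.9167, -137.8333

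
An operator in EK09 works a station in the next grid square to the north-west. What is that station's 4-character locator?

DL90

Longitude square 0; −1 → -1, wraps to 9, carry into field.
Longitude field E = 4; −1 → 3 = D.
Latitude square 9; +1 → 10, wraps to 0, carry into field.
Latitude field K = 10; +1 → 11 = L.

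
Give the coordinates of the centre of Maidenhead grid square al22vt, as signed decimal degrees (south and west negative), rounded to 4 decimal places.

Field A=0, L=11: +0·20° lon, +11·10° lat → SW at lon -180°, lat 20°.
Square 2, 2: +2·2° lon, +2·1° lat → SW at lon -176°, lat 22°.
Subsquare v=21, t=19: +21·0.0833333° lon, +19·0.0416667° lat → SW at lon -174.25°, lat 22.7917°.
Cell spans 0.0833333° lon × 0.0416667° lat. Centre is SW corner plus half of each.
latitude 22.8125, longitude -174.2083.

22.8125, -174.2083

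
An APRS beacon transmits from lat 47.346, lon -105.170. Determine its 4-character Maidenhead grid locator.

Offset from 180°W / 90°S: lon 74.83°, lat 137.35°.
Field: 74.83/20 → 3 → D, 137.35/10 → 13 → N; chars DN.
Square: 14.83/2 → 7, 7.35/1 → 7; chars 77.

DN77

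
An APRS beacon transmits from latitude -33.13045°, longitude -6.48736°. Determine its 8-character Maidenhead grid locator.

Shift to the Maidenhead origin (180°W, 90°S): lon 173.51264, lat 56.86955.
Field: lon ⌊173.51264/20⌋ = 8 → I; lat ⌊56.86955/10⌋ = 5 → F.
Square: lon ⌊13.51264/2⌋ = 6; lat ⌊6.86955/1⌋ = 6.
Subsquare: lon ⌊1.51264/0.0833333⌋ = 18 → s; lat ⌊0.86955/0.0416667⌋ = 20 → u.
Extended square: lon ⌊0.01264/0.00833333⌋ = 1; lat ⌊0.03622/0.00416667⌋ = 8.

IF66su18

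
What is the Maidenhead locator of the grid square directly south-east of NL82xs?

Longitude subsquare x = 23; +1 → 24, wraps to 0 = a, carry into square.
Longitude square 8; +1 → 9.
Latitude subsquare s = 18; −1 → 17 = r.

NL92ar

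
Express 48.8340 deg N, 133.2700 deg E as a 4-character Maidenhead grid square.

PN68

Offset from 180°W / 90°S: lon 313.27°, lat 138.83°.
Field (20°×10°, letters A–R): lon ⌊313.27/20⌋ = 15 → P; lat ⌊138.83/10⌋ = 13 → N.
Square (2°×1°, digits 0–9): lon ⌊13.27/2⌋ = 6; lat ⌊8.83/1⌋ = 8.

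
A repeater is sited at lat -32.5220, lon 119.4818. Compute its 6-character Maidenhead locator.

OF97rl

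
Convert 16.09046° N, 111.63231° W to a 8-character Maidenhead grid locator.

Offset from 180°W / 90°S: lon 68.36769°, lat 106.09046°.
Field (20°×10°, letters A–R): 68.36769/20 → 3 → D, 106.09046/10 → 10 → K; chars DK.
Square (2°×1°, digits 0–9): 8.36769/2 → 4, 6.09046/1 → 6; chars 46.
Subsquare (5′×2.5′, letters a–x): 0.36769/0.0833333 → 4 → e, 0.09046/0.0416667 → 2 → c; chars ec.
Extended square (30″×15″, digits 0–9): 0.03436/0.00833333 → 4, 0.00713/0.00416667 → 1; chars 41.

DK46ec41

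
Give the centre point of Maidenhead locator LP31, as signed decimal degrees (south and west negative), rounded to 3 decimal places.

61.500, 47.000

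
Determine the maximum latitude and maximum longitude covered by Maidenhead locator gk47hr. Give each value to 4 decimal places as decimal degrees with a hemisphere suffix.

17.7500° N, 51.3333° W

Field G=6, K=10: +6·20° lon, +10·10° lat → SW at lon -60°, lat 10°.
Square 4, 7: +4·2° lon, +7·1° lat → SW at lon -52°, lat 17°.
Subsquare h=7, r=17: +7·0.0833333° lon, +17·0.0416667° lat → SW at lon -51.4167°, lat 17.7083°.
Cell spans 0.0833333° lon × 0.0416667° lat. NE corner is SW corner plus one full cell.
latitude 17.7500° N, longitude 51.3333° W.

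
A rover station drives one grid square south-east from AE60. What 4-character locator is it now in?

AD79

Longitude square 6; +1 → 7.
Latitude square 0; −1 → -1, wraps to 9, carry into field.
Latitude field E = 4; −1 → 3 = D.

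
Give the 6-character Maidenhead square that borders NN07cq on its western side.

Longitude subsquare c = 2; −1 → 1 = b.
The latitude characters are unchanged.

NN07bq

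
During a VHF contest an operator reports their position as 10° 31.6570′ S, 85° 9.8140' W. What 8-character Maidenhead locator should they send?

EH79kl03

Add 180° to longitude and 90° to latitude: 94.83643, 79.47238.
Field: 94.83643/20 → 4 → E, 79.47238/10 → 7 → H; chars EH.
Square: 14.83643/2 → 7, 9.47238/1 → 9; chars 79.
Subsquare: 0.83643/0.0833333 → 10 → k, 0.47238/0.0416667 → 11 → l; chars kl.
Extended square: 0.00310/0.00833333 → 0, 0.01405/0.00416667 → 3; chars 03.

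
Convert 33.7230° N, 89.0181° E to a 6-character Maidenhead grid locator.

Offset from 180°W / 90°S: lon 269.0181°, lat 123.7230°.
Field (20°×10°, letters A–R): 269.0181/20 → 13 → N, 123.7230/10 → 12 → M; chars NM.
Square (2°×1°, digits 0–9): 9.0181/2 → 4, 3.7230/1 → 3; chars 43.
Subsquare (5′×2.5′, letters a–x): 1.0181/0.0833333 → 12 → m, 0.7230/0.0416667 → 17 → r; chars mr.

NM43mr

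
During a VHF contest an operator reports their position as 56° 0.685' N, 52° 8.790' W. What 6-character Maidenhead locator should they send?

GO36wa

Offset from 180°W / 90°S: lon 127.8535°, lat 146.0114°.
Field: lon ⌊127.8535/20⌋ = 6 → G; lat ⌊146.0114/10⌋ = 14 → O.
Square: lon ⌊7.8535/2⌋ = 3; lat ⌊6.0114/1⌋ = 6.
Subsquare: lon ⌊1.8535/0.0833333⌋ = 22 → w; lat ⌊0.0114/0.0416667⌋ = 0 → a.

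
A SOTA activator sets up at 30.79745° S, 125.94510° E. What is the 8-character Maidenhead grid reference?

Add 180° to longitude and 90° to latitude: 305.94510, 59.20255.
Field: 305.94510/20 → 15 → P, 59.20255/10 → 5 → F; chars PF.
Square: 5.94510/2 → 2, 9.20255/1 → 9; chars 29.
Subsquare: 1.94510/0.0833333 → 23 → x, 0.20255/0.0416667 → 4 → e; chars xe.
Extended square: 0.02843/0.00833333 → 3, 0.03588/0.00416667 → 8; chars 38.

PF29xe38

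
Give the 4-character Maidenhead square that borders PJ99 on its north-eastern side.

QK00

Longitude square 9; +1 → 10, wraps to 0, carry into field.
Longitude field P = 15; +1 → 16 = Q.
Latitude square 9; +1 → 10, wraps to 0, carry into field.
Latitude field J = 9; +1 → 10 = K.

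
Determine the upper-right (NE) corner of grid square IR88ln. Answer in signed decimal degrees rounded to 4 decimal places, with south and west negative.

Field I=8, R=17: +8·20° lon, +17·10° lat → SW at lon -20°, lat 80°.
Square 8, 8: +8·2° lon, +8·1° lat → SW at lon -4°, lat 88°.
Subsquare l=11, n=13: +11·0.0833333° lon, +13·0.0416667° lat → SW at lon -3.08333°, lat 88.5417°.
Cell spans 0.0833333° lon × 0.0416667° lat. NE corner is SW corner plus one full cell.
latitude 88.5833, longitude -3.0000.

88.5833, -3.0000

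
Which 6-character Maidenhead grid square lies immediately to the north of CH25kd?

CH25ke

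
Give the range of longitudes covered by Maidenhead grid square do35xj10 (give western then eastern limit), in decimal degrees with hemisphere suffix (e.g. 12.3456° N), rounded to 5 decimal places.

Field D=3, O=14: +3·20° lon, +14·10° lat → SW at lon -120°, lat 50°.
Square 3, 5: +3·2° lon, +5·1° lat → SW at lon -114°, lat 55°.
Subsquare x=23, j=9: +23·0.0833333° lon, +9·0.0416667° lat → SW at lon -112.083°, lat 55.375°.
Extended square 1, 0: +1·0.00833333° lon, +0·0.00416667° lat → SW at lon -112.075°, lat 55.375°.
Cell spans 0.00833333° lon × 0.00416667° lat.
west 112.07500° W, east 112.06667° W.

112.07500° W, 112.06667° W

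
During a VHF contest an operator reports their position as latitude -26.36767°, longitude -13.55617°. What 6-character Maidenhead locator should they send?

IG33fp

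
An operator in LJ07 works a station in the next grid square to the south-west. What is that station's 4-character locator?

Longitude square 0; −1 → -1, wraps to 9, carry into field.
Longitude field L = 11; −1 → 10 = K.
Latitude square 7; −1 → 6.

KJ96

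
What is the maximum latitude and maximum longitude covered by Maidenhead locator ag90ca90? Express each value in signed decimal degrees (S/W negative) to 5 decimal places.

-29.99583, -161.75000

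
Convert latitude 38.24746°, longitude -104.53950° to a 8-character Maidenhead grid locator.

Add 180° to longitude and 90° to latitude: 75.46050, 128.24746.
Field (20°×10°, letters A–R): lon ⌊75.46050/20⌋ = 3 → D; lat ⌊128.24746/10⌋ = 12 → M.
Square (2°×1°, digits 0–9): lon ⌊15.46050/2⌋ = 7; lat ⌊8.24746/1⌋ = 8.
Subsquare (5′×2.5′, letters a–x): lon ⌊1.46050/0.0833333⌋ = 17 → r; lat ⌊0.24746/0.0416667⌋ = 5 → f.
Extended square (30″×15″, digits 0–9): lon ⌊0.04383/0.00833333⌋ = 5; lat ⌊0.03913/0.00416667⌋ = 9.

DM78rf59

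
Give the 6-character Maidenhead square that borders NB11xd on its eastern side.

NB21ad

Longitude subsquare x = 23; +1 → 24, wraps to 0 = a, carry into square.
Longitude square 1; +1 → 2.
The latitude characters are unchanged.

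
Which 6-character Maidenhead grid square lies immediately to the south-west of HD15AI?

HD05xh

Longitude subsquare a = 0; −1 → -1, wraps to 23 = x, carry into square.
Longitude square 1; −1 → 0.
Latitude subsquare i = 8; −1 → 7 = h.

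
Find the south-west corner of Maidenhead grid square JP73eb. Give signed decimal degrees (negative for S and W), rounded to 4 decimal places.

63.0417, 14.3333

Field J=9, P=15: +9·20° lon, +15·10° lat → SW at lon 0°, lat 60°.
Square 7, 3: +7·2° lon, +3·1° lat → SW at lon 14°, lat 63°.
Subsquare e=4, b=1: +4·0.0833333° lon, +1·0.0416667° lat → SW at lon 14.3333°, lat 63.0417°.
latitude 63.0417, longitude 14.3333.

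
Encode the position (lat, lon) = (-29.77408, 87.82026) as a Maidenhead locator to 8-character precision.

NG30vf84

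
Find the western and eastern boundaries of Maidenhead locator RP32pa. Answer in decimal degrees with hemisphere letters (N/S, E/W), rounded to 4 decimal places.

167.2500° E, 167.3333° E

Field R=17, P=15: +17·20° lon, +15·10° lat → SW at lon 160°, lat 60°.
Square 3, 2: +3·2° lon, +2·1° lat → SW at lon 166°, lat 62°.
Subsquare p=15, a=0: +15·0.0833333° lon, +0·0.0416667° lat → SW at lon 167.25°, lat 62°.
Cell spans 0.0833333° lon × 0.0416667° lat.
west 167.2500° E, east 167.3333° E.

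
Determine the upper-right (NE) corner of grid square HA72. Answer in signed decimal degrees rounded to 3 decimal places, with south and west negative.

-87.000, -24.000

Field H=7, A=0: +7·20° lon, +0·10° lat → SW at lon -40°, lat -90°.
Square 7, 2: +7·2° lon, +2·1° lat → SW at lon -26°, lat -88°.
Cell spans 2° lon × 1° lat. NE corner is SW corner plus one full cell.
latitude -87.000, longitude -24.000.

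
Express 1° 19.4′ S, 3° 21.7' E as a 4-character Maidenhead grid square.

JI18

Offset from 180°W / 90°S: lon 183.36°, lat 88.68°.
Field: 183.36/20 → 9 → J, 88.68/10 → 8 → I; chars JI.
Square: 3.36/2 → 1, 8.68/1 → 8; chars 18.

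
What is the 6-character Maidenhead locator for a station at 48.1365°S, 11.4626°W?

IE41gu

Shift to the Maidenhead origin (180°W, 90°S): lon 168.5374, lat 41.8635.
Field (20°×10°, letters A–R): lon ⌊168.5374/20⌋ = 8 → I; lat ⌊41.8635/10⌋ = 4 → E.
Square (2°×1°, digits 0–9): lon ⌊8.5374/2⌋ = 4; lat ⌊1.8635/1⌋ = 1.
Subsquare (5′×2.5′, letters a–x): lon ⌊0.5374/0.0833333⌋ = 6 → g; lat ⌊0.8635/0.0416667⌋ = 20 → u.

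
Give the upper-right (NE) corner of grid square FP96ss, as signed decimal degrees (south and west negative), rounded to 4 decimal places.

Field F=5, P=15: +5·20° lon, +15·10° lat → SW at lon -80°, lat 60°.
Square 9, 6: +9·2° lon, +6·1° lat → SW at lon -62°, lat 66°.
Subsquare s=18, s=18: +18·0.0833333° lon, +18·0.0416667° lat → SW at lon -60.5°, lat 66.75°.
Cell spans 0.0833333° lon × 0.0416667° lat. NE corner is SW corner plus one full cell.
latitude 66.7917, longitude -60.4167.

66.7917, -60.4167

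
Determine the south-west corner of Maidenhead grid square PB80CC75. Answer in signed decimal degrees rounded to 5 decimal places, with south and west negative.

-79.89583, 136.22500

Field P=15, B=1: +15·20° lon, +1·10° lat → SW at lon 120°, lat -80°.
Square 8, 0: +8·2° lon, +0·1° lat → SW at lon 136°, lat -80°.
Subsquare c=2, c=2: +2·0.0833333° lon, +2·0.0416667° lat → SW at lon 136.167°, lat -79.9167°.
Extended square 7, 5: +7·0.00833333° lon, +5·0.00416667° lat → SW at lon 136.225°, lat -79.8958°.
latitude -79.89583, longitude 136.22500.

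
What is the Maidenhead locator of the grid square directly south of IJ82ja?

IJ81jx

Latitude subsquare a = 0; −1 → -1, wraps to 23 = x, carry into square.
Latitude square 2; −1 → 1.
The longitude characters are unchanged.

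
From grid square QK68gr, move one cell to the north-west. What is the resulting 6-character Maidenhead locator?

Longitude subsquare g = 6; −1 → 5 = f.
Latitude subsquare r = 17; +1 → 18 = s.

QK68fs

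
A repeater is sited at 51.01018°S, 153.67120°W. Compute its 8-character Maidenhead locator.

Shift to the Maidenhead origin (180°W, 90°S): lon 26.32880, lat 38.98982.
Field: 26.32880/20 → 1 → B, 38.98982/10 → 3 → D; chars BD.
Square: 6.32880/2 → 3, 8.98982/1 → 8; chars 38.
Subsquare: 0.32880/0.0833333 → 3 → d, 0.98982/0.0416667 → 23 → x; chars dx.
Extended square: 0.07880/0.00833333 → 9, 0.03149/0.00416667 → 7; chars 97.

BD38dx97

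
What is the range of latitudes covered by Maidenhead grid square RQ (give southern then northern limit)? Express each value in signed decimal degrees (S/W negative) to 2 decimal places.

Field R=17, Q=16: +17·20° lon, +16·10° lat → SW at lon 160°, lat 70°.
Cell spans 20° lon × 10° lat.
south 70.00, north 80.00.

70.00, 80.00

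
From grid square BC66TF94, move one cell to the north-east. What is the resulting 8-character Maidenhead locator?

BC66uf05

Longitude extended square 9; +1 → 10, wraps to 0, carry into subsquare.
Longitude subsquare t = 19; +1 → 20 = u.
Latitude extended square 4; +1 → 5.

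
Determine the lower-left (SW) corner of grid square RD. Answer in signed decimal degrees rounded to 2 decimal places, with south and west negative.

Field R=17, D=3: +17·20° lon, +3·10° lat → SW at lon 160°, lat -60°.
latitude -60.00, longitude 160.00.

-60.00, 160.00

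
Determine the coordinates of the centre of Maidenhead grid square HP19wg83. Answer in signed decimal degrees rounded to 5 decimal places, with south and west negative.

69.26458, -36.09583

Field H=7, P=15: +7·20° lon, +15·10° lat → SW at lon -40°, lat 60°.
Square 1, 9: +1·2° lon, +9·1° lat → SW at lon -38°, lat 69°.
Subsquare w=22, g=6: +22·0.0833333° lon, +6·0.0416667° lat → SW at lon -36.1667°, lat 69.25°.
Extended square 8, 3: +8·0.00833333° lon, +3·0.00416667° lat → SW at lon -36.1°, lat 69.2625°.
Cell spans 0.00833333° lon × 0.00416667° lat. Centre is SW corner plus half of each.
latitude 69.26458, longitude -36.09583.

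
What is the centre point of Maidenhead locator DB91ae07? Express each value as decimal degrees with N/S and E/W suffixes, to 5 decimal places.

Field D=3, B=1: +3·20° lon, +1·10° lat → SW at lon -120°, lat -80°.
Square 9, 1: +9·2° lon, +1·1° lat → SW at lon -102°, lat -79°.
Subsquare a=0, e=4: +0·0.0833333° lon, +4·0.0416667° lat → SW at lon -102°, lat -78.8333°.
Extended square 0, 7: +0·0.00833333° lon, +7·0.00416667° lat → SW at lon -102°, lat -78.8042°.
Cell spans 0.00833333° lon × 0.00416667° lat. Centre is SW corner plus half of each.
latitude 78.80208° S, longitude 101.99583° W.

78.80208° S, 101.99583° W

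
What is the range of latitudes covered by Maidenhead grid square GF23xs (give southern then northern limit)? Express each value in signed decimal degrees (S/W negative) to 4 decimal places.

-36.2500, -36.2083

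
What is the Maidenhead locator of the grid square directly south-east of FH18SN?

Longitude subsquare s = 18; +1 → 19 = t.
Latitude subsquare n = 13; −1 → 12 = m.

FH18tm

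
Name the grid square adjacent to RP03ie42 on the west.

RP03ie32

Longitude extended square 4; −1 → 3.
The latitude characters are unchanged.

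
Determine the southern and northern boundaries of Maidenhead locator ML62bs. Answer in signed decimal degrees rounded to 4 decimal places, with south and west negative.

22.7500, 22.7917

Field M=12, L=11: +12·20° lon, +11·10° lat → SW at lon 60°, lat 20°.
Square 6, 2: +6·2° lon, +2·1° lat → SW at lon 72°, lat 22°.
Subsquare b=1, s=18: +1·0.0833333° lon, +18·0.0416667° lat → SW at lon 72.0833°, lat 22.75°.
Cell spans 0.0833333° lon × 0.0416667° lat.
south 22.7500, north 22.7917.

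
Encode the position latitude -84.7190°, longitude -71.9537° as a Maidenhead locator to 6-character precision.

Offset from 180°W / 90°S: lon 108.0463°, lat 5.2810°.
Field: 108.0463/20 → 5 → F, 5.2810/10 → 0 → A; chars FA.
Square: 8.0463/2 → 4, 5.2810/1 → 5; chars 45.
Subsquare: 0.0463/0.0833333 → 0 → a, 0.2810/0.0416667 → 6 → g; chars ag.

FA45ag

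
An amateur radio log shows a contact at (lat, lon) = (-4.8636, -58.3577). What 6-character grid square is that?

Offset from 180°W / 90°S: lon 121.6423°, lat 85.1364°.
Field (20°×10°, letters A–R): 121.6423/20 → 6 → G, 85.1364/10 → 8 → I; chars GI.
Square (2°×1°, digits 0–9): 1.6423/2 → 0, 5.1364/1 → 5; chars 05.
Subsquare (5′×2.5′, letters a–x): 1.6423/0.0833333 → 19 → t, 0.1364/0.0416667 → 3 → d; chars td.

GI05td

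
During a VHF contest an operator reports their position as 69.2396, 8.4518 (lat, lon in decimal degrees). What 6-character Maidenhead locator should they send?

Shift to the Maidenhead origin (180°W, 90°S): lon 188.4518, lat 159.2396.
Field: 188.4518/20 → 9 → J, 159.2396/10 → 15 → P; chars JP.
Square: 8.4518/2 → 4, 9.2396/1 → 9; chars 49.
Subsquare: 0.4518/0.0833333 → 5 → f, 0.2396/0.0416667 → 5 → f; chars ff.

JP49ff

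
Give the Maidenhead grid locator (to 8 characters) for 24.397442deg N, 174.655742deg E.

Add 180° to longitude and 90° to latitude: 354.65574, 114.39744.
Field: 354.65574/20 → 17 → R, 114.39744/10 → 11 → L; chars RL.
Square: 14.65574/2 → 7, 4.39744/1 → 4; chars 74.
Subsquare: 0.65574/0.0833333 → 7 → h, 0.39744/0.0416667 → 9 → j; chars hj.
Extended square: 0.07241/0.00833333 → 8, 0.02244/0.00416667 → 5; chars 85.

RL74hj85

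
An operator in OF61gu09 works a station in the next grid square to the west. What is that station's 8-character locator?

OF61fu99

Longitude extended square 0; −1 → -1, wraps to 9, carry into subsquare.
Longitude subsquare g = 6; −1 → 5 = f.
The latitude characters are unchanged.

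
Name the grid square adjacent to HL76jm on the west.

Longitude subsquare j = 9; −1 → 8 = i.
The latitude characters are unchanged.

HL76im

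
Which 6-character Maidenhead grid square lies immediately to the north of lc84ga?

Latitude subsquare a = 0; +1 → 1 = b.
The longitude characters are unchanged.

LC84gb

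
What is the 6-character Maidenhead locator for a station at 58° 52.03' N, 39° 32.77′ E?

Add 180° to longitude and 90° to latitude: 219.5462, 148.8672.
Field: 219.5462/20 → 10 → K, 148.8672/10 → 14 → O; chars KO.
Square: 19.5462/2 → 9, 8.8672/1 → 8; chars 98.
Subsquare: 1.5462/0.0833333 → 18 → s, 0.8672/0.0416667 → 20 → u; chars su.

KO98su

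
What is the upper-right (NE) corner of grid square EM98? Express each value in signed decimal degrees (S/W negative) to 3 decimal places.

39.000, -80.000

Field E=4, M=12: +4·20° lon, +12·10° lat → SW at lon -100°, lat 30°.
Square 9, 8: +9·2° lon, +8·1° lat → SW at lon -82°, lat 38°.
Cell spans 2° lon × 1° lat. NE corner is SW corner plus one full cell.
latitude 39.000, longitude -80.000.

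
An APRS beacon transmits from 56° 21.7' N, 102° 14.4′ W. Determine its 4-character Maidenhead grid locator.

DO86

Shift to the Maidenhead origin (180°W, 90°S): lon 77.76, lat 146.36.
Field: lon ⌊77.76/20⌋ = 3 → D; lat ⌊146.36/10⌋ = 14 → O.
Square: lon ⌊17.76/2⌋ = 8; lat ⌊6.36/1⌋ = 6.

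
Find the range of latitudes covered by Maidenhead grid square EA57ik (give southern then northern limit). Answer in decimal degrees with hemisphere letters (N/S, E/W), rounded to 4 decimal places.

Field E=4, A=0: +4·20° lon, +0·10° lat → SW at lon -100°, lat -90°.
Square 5, 7: +5·2° lon, +7·1° lat → SW at lon -90°, lat -83°.
Subsquare i=8, k=10: +8·0.0833333° lon, +10·0.0416667° lat → SW at lon -89.3333°, lat -82.5833°.
Cell spans 0.0833333° lon × 0.0416667° lat.
south 82.5833° S, north 82.5417° S.

82.5833° S, 82.5417° S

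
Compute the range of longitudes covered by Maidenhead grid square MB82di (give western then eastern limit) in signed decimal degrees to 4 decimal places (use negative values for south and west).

Field M=12, B=1: +12·20° lon, +1·10° lat → SW at lon 60°, lat -80°.
Square 8, 2: +8·2° lon, +2·1° lat → SW at lon 76°, lat -78°.
Subsquare d=3, i=8: +3·0.0833333° lon, +8·0.0416667° lat → SW at lon 76.25°, lat -77.6667°.
Cell spans 0.0833333° lon × 0.0416667° lat.
west 76.2500, east 76.3333.

76.2500, 76.3333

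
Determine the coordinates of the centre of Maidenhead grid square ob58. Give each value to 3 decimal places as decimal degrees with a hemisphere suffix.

71.500° S, 111.000° E

Field O=14, B=1: +14·20° lon, +1·10° lat → SW at lon 100°, lat -80°.
Square 5, 8: +5·2° lon, +8·1° lat → SW at lon 110°, lat -72°.
Cell spans 2° lon × 1° lat. Centre is SW corner plus half of each.
latitude 71.500° S, longitude 111.000° E.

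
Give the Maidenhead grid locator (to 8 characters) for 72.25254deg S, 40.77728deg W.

GB97or69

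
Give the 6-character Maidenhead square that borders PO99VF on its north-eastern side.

PO99wg

Longitude subsquare v = 21; +1 → 22 = w.
Latitude subsquare f = 5; +1 → 6 = g.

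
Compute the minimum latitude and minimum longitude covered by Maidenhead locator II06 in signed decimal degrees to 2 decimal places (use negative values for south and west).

-4.00, -20.00

Field I=8, I=8: +8·20° lon, +8·10° lat → SW at lon -20°, lat -10°.
Square 0, 6: +0·2° lon, +6·1° lat → SW at lon -20°, lat -4°.
latitude -4.00, longitude -20.00.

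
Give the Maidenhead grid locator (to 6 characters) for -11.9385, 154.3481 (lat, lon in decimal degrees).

Offset from 180°W / 90°S: lon 334.3481°, lat 78.0615°.
Field: 334.3481/20 → 16 → Q, 78.0615/10 → 7 → H; chars QH.
Square: 14.3481/2 → 7, 8.0615/1 → 8; chars 78.
Subsquare: 0.3481/0.0833333 → 4 → e, 0.0615/0.0416667 → 1 → b; chars eb.

QH78eb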